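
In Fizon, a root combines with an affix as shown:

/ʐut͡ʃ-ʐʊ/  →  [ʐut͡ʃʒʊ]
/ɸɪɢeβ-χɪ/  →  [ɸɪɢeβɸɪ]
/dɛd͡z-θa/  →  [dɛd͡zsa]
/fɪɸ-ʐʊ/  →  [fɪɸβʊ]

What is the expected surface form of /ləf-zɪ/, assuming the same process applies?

The data show progressive place assimilation: /ʐ/ → [ʒ] after /t͡ʃ/; /χ/ → [ɸ] after /β/; /θ/ → [s] after /d͡z/; /ʐ/ → [β] after /ɸ/. In each pair only place changes, matching the preceding consonant, while manner and voice stay constant.
/z/ is a voiced alveolar fricative. The preceding trigger /f/ is labiodental, so /z/ must become labiodental as well.
The voiced labiodental fricative is [v], so /z/ → [v].

[ləfvɪ]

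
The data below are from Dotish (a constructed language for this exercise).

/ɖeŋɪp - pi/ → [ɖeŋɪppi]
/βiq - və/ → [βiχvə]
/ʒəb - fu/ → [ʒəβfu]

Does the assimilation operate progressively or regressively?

Underlying /q/ is realised as [χ] next to /v/; /v/ itself does not change.
/q/ is a stop while /v/ is a fricative; the output [χ] is a fricative, matching the trigger — so the feature that spreads is manner.
Checking the remaining alternation: /b/ → [β] before /f/ (stop → fricative, matching a fricative) — only manner changes, and always toward the following segment.
Nothing changes in [ɖeŋɪppi]: there the adjacent consonants already agree in manner (/p/ and /p/ are both stops), so this form is consistent with the same rule.
Since the segment that changes precedes the conditioning segment, the assimilation is regressive.

regressive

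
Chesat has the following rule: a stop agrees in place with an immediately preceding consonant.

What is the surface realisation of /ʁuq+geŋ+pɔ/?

[ʁuqɢeŋkɔ]

/g/ is a voiced velar stop. The preceding trigger /q/ is uvular, so /g/ must become uvular as well.
A voiced uvular stop is [ɢ], so the surface segment is [ɢ].
The same rule applies at the second boundary: /p/ → [k] next to /ŋ/.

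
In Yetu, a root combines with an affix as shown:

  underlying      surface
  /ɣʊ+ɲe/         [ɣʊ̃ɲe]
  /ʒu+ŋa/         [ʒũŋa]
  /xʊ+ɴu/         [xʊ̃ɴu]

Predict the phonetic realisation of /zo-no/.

[zõno]

The data show regressive nasality assimilation (vowel nasalisation): /ʊ/ → [ʊ̃] before /ɲ/; /u/ → [ũ] before /ŋ/; /ʊ/ → [ʊ̃] before /ɴ/ — a vowel is nasalised by an immediately following nasal consonant.
The vowel /o/ is adjacent to the following nasal /n/, so it acquires [+nasal] and surfaces as [õ].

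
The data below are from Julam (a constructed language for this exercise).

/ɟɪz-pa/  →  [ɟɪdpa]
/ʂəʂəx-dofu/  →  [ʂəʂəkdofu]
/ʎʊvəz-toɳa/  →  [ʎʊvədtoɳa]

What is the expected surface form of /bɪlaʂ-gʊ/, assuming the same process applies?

[bɪlaʈgʊ]

The data show regressive manner assimilation: /z/ → [d] before /p/; /x/ → [k] before /d/; /z/ → [d] before /t/. In each pair only manner changes, matching the following consonant, while place and voice stay constant.
The rule targets /ʂ/ (voiceless retroflex fricative), which sits before the trigger /g/ (stop).
A voiceless retroflex stop is [ʈ], so the surface segment is [ʈ].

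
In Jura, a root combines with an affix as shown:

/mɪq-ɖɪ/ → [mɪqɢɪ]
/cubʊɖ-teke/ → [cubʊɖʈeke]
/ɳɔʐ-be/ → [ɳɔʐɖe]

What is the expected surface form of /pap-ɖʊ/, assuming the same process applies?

The data show progressive place assimilation: /ɖ/ → [ɢ] after /q/; /t/ → [ʈ] after /ɖ/; /b/ → [ɖ] after /ʐ/. In each pair only place changes, matching the preceding consonant, while manner and voice stay constant.
/ɖ/ is a voiced retroflex stop. The preceding trigger /p/ is bilabial, so /ɖ/ must become bilabial as well.
A voiced bilabial stop is [b], so the surface segment is [b].

[papbʊ]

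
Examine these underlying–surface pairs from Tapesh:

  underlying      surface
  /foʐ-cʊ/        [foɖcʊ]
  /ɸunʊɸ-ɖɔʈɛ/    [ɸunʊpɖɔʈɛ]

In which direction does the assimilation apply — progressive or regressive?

Comparing underlying and surface forms, /ʐ/ → [ɖ] is the alternation; the neighbouring /c/ is constant.
The change fricative → stop matches the manner of the following /c/, identifying this as manner assimilation.
Checking the remaining alternation: /ɸ/ → [p] before /ɖ/ (fricative → stop, matching a stop) — only manner changes, and always toward the following segment.
Since the segment that changes precedes the conditioning segment, the assimilation is regressive.

regressive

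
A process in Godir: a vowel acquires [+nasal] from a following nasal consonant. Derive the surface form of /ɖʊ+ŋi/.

[ɖʊ̃ŋi]

/ʊ/ sits next to the nasal /ŋ/ and is therefore nasalised to [ʊ̃].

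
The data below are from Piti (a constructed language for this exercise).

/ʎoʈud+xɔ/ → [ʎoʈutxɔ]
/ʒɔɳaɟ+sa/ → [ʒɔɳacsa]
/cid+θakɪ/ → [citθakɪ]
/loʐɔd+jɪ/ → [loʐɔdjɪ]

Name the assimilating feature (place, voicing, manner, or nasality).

voicing

The segment that alternates is /d/, which surfaces as [t] when adjacent to /x/.
/d/ is voiced while /x/ is voiceless; the output [t] is voiceless, matching the trigger — so the feature that spreads is voicing.
The other alternating forms pattern the same way: /ɟ/ → [c] before /s/ (voiced → voiceless, matching voiceless); /d/ → [t] before /θ/ (voiced → voiceless, matching voiceless) — only voicing changes, and always toward the following segment.
Nothing changes in [loʐɔdjɪ]: there the adjacent consonants already agree in voicing (/d/ and /j/ are both voiced), so this form is consistent with the same rule.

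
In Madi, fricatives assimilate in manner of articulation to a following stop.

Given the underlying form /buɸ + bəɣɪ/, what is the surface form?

[bupbəɣɪ]

/ɸ/ is a voiceless bilabial fricative. The following trigger /b/ is a stop, so /ɸ/ must become a stop as well.
The voiceless bilabial stop is [p], so /ɸ/ → [p].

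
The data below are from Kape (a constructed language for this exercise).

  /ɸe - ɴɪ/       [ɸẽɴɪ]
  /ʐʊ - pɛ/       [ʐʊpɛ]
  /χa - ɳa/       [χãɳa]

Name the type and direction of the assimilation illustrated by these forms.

The vowel /e/ surfaces as nasalised [ẽ] next to the following nasal /ɴ/ — it has acquired the [+nasal] feature of its neighbour.
Likewise in the remaining data: /a/ → [ã] before /ɳ/ — each time a vowel is nasalised next to a following nasal.
No change occurs in [ʐʊpɛ] because the vowel at the boundary is adjacent to an oral consonant, not a nasal (/ʊ/ next to /p/).
Because the conditioning nasal is to the right of the vowel that changes, the process is regressive (anticipatory).

regressive nasality assimilation (vowel nasalisation)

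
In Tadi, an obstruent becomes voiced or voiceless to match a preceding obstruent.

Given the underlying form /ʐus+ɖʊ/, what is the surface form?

/ɖ/ is a voiced retroflex stop. The preceding trigger /s/ is voiceless, so /ɖ/ must become voiceless as well.
The voiceless retroflex stop is [ʈ], so /ɖ/ → [ʈ].

[ʐusʈʊ]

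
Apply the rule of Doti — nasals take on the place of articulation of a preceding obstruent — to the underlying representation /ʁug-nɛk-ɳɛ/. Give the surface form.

[ʁugŋɛkŋɛ]

The rule targets /n/ (voiced alveolar nasal), which sits after the trigger /g/ (velar).
The voiced velar nasal is [ŋ], so /n/ → [ŋ].
At the second juncture, /ɳ/ likewise becomes [ŋ] adjacent to /k/.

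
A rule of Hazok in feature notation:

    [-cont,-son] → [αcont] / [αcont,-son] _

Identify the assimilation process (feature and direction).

The rule copies [cont] (continuancy) from the environment onto the target stops; since [±cont] encodes the stop/fricative manner contrast, the assimilating dimension is manner.
The conditioning segment sits to the left of the focus bar, meaning the trigger precedes the segment that changes — progressive assimilation.

progressive manner assimilation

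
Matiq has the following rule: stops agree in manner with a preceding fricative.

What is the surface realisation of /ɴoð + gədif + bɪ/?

[ɴoðɣədifβɪ]

The rule targets /g/ (voiced velar stop), which sits after the trigger /ð/ (fricative).
Changing only its manner to fricative gives [ɣ] — the voiced velar fricative.
The same rule applies at the second boundary: /b/ → [β] next to /f/.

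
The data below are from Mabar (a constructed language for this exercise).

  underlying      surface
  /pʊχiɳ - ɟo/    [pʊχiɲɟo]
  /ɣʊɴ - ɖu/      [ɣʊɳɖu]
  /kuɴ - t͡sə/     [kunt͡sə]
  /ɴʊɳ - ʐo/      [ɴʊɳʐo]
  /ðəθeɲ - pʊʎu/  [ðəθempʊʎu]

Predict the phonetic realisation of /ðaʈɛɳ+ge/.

[ðaʈɛŋge]

The data show regressive place assimilation: /ɳ/ → [ɲ] before /ɟ/; /ɴ/ → [ɳ] before /ɖ/; /ɴ/ → [n] before /t͡s/; /ɲ/ → [m] before /p/. In each pair only place changes, matching the following consonant, while manner and voice stay constant.
Nothing changes in [ɴʊɳʐo]: there the adjacent consonants already agree in place (/ɳ/ and /ʐ/ are both retroflex), so this form is consistent with the same rule.
The rule targets /ɳ/ (voiced retroflex nasal), which sits before the trigger /g/ (velar).
The voiced velar nasal is [ŋ], so /ɳ/ → [ŋ].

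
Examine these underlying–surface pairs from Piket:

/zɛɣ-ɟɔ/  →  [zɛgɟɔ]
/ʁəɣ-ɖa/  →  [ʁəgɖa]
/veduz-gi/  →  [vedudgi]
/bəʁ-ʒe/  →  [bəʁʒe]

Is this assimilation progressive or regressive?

regressive

Comparing underlying and surface forms, /ɣ/ → [g] is the alternation; the neighbouring /ɟ/ is constant.
The change fricative → stop matches the manner of the following /ɟ/, identifying this as manner assimilation.
The same holds elsewhere in the data: /ɣ/ → [g] before /ɖ/ (fricative → stop, matching a stop); /z/ → [d] before /g/ (fricative → stop, matching a stop) — only manner changes, and always toward the following segment.
No alternation appears in [bəʁʒe]: there the adjacent consonants already agree in manner (/ʁ/ and /ʒ/ are both fricatives), so this form is consistent with the same rule.
The trigger is the following segment, so the direction is regressive (anticipatory).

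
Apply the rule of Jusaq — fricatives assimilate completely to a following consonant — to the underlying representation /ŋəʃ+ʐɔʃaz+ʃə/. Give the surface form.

/ʃ/ is the segment targeted by the rule; it sits immediately before /ʐ/, so it assimilates completely and surfaces as [ʐ].
The same rule applies at the second boundary: /z/ → [ʃ] next to /ʃ/.

[ŋəʐʐɔʃaʃʃə]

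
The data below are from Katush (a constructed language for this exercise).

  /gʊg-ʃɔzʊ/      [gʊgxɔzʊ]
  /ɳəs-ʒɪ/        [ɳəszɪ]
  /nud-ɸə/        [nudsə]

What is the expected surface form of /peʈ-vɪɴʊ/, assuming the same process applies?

The data show progressive place assimilation: /ʃ/ → [x] after /g/; /ʒ/ → [z] after /s/; /ɸ/ → [s] after /d/. In each pair only place changes, matching the preceding consonant, while manner and voice stay constant.
The rule targets /v/ (voiced labiodental fricative), which sits after the trigger /ʈ/ (retroflex).
A voiced retroflex fricative is [ʐ], so the surface segment is [ʐ].

[peʈʐɪɴʊ]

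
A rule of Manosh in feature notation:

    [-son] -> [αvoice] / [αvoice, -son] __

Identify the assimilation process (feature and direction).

The shared variable α links the value of [voice] on the target to the same value on the neighbouring segment, so voicing is the feature that assimilates.
The conditioning segment sits to the left of the focus bar, meaning the trigger precedes the segment that changes — progressive assimilation.

progressive voicing assimilation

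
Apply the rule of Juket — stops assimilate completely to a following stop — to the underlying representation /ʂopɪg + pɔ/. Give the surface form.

/g/ is the segment targeted by the rule; it sits immediately before /p/, so it assimilates completely and surfaces as [p].

[ʂopɪppɔ]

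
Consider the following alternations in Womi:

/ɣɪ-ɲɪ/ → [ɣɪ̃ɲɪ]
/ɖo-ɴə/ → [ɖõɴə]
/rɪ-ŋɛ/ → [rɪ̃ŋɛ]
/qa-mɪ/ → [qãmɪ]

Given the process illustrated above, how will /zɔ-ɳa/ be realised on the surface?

[zɔ̃ɳa]

The data show regressive nasality assimilation (vowel nasalisation): /ɪ/ → [ɪ̃] before /ɲ/; /o/ → [õ] before /ɴ/; /ɪ/ → [ɪ̃] before /ŋ/; /a/ → [ã] before /m/ — a vowel is nasalised by an immediately following nasal consonant.
The vowel /ɔ/ is adjacent to the following nasal /ɳ/, so it acquires [+nasal] and surfaces as [ɔ̃].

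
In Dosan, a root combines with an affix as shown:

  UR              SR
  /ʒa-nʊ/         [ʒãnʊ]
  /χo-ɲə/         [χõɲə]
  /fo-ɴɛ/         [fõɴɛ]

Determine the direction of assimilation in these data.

regressive

The vowel /a/ surfaces as nasalised [ã] next to the following nasal /n/ — it has acquired the [+nasal] feature of its neighbour.
The other forms show the same pattern: /o/ → [õ] before /ɲ/; /o/ → [õ] before /ɴ/ — each time a vowel is nasalised next to a following nasal.
Because the conditioning nasal is to the right of the vowel that changes, the process is regressive (anticipatory).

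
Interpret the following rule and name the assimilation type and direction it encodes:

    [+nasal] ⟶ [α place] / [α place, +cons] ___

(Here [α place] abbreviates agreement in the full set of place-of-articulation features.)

progressive place assimilation

The shared variable α links the value of the place features (abbreviated [place]) on the target to the same value on the neighbouring segment, so place is the feature that assimilates.
Since the environment is written before the underscore, the trigger precedes the target; the direction is progressive.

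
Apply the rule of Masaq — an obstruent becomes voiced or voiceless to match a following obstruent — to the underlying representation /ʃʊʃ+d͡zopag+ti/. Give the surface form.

/ʃ/ is a voiceless postalveolar fricative. The following trigger /d͡z/ is voiced, so /ʃ/ must become voiced as well.
The voiced postalveolar fricative is [ʒ], so /ʃ/ → [ʒ].
The same rule applies at the second boundary: /g/ → [k] next to /t/.

[ʃʊʒd͡zopakti]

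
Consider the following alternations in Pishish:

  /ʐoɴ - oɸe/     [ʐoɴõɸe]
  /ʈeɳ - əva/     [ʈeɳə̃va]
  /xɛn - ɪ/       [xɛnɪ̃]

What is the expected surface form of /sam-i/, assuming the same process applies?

[samĩ]

The data show progressive nasality assimilation (vowel nasalisation): /o/ → [õ] after /ɴ/; /ə/ → [ə̃] after /ɳ/; /ɪ/ → [ɪ̃] after /n/ — a vowel is nasalised by an immediately preceding nasal consonant.
The vowel /i/ is adjacent to the preceding nasal /m/, so it acquires [+nasal] and surfaces as [ĩ].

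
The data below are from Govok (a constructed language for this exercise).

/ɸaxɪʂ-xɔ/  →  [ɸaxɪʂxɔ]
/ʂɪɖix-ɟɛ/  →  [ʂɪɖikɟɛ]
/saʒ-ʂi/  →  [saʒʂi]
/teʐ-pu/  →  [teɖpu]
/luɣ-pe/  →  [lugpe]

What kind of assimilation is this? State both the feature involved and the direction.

Underlying /x/ is realised as [k] next to /ɟ/; /ɟ/ itself does not change.
The change fricative → stop matches the manner of the following /ɟ/, identifying this as manner assimilation.
Place and voice are unchanged, so the assimilation is partial, not total.
The other alternating forms pattern the same way: /ʐ/ → [ɖ] before /p/ (fricative → stop, matching a stop); /ɣ/ → [g] before /p/ (fricative → stop, matching a stop) — only manner changes, and always toward the following segment.
Nothing changes in [ɸaxɪʂxɔ], [saʒʂi]: there the adjacent consonants already agree in manner (/ʂ/ and /x/ are both fricatives; /ʒ/ and /ʂ/ are both fricatives), so these forms are consistent with the same rule.
Since the segment that changes precedes the conditioning segment, the assimilation is regressive.

regressive manner assimilation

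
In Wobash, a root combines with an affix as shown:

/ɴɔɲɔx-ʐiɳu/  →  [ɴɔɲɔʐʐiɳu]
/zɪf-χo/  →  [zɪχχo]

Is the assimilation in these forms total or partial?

total assimilation

The segment that alternates is /x/, which surfaces as [ʐ] when adjacent to /ʐ/.
The output [ʐ] is identical to the trigger /ʐ/ — every feature (place, manner, voicing) has been copied — so this is total assimilation.
The remaining alternation confirms this: /f/ → [χ] before /χ/ — in each case the output is a copy of the following consonant.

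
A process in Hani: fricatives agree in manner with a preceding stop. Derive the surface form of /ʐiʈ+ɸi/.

[ʐiʈpi]

/ɸ/ is a voiceless bilabial fricative. The preceding trigger /ʈ/ is a stop, so /ɸ/ must become a stop as well.
The voiceless bilabial stop is [p], so /ɸ/ → [p].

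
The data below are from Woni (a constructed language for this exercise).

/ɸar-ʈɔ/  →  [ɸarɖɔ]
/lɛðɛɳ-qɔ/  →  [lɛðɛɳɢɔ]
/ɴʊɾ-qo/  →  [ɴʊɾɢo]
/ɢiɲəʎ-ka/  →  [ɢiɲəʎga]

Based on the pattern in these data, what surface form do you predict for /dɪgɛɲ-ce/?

The data show progressive voicing assimilation: /ʈ/ → [ɖ] after /r/; /q/ → [ɢ] after /ɳ/; /q/ → [ɢ] after /ɾ/; /k/ → [g] after /ʎ/. In each pair only voicing changes, matching the preceding consonant, while place and manner stay constant.
The rule targets /c/ (voiceless palatal stop), which sits after the trigger /ɲ/ (voiced).
A voiced palatal stop is [ɟ], so the surface segment is [ɟ].

[dɪgɛɲɟe]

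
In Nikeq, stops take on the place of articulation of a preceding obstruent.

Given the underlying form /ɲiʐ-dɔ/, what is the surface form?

/d/ is a voiced alveolar stop. The preceding trigger /ʐ/ is retroflex, so /d/ must become retroflex as well.
Changing only its place to retroflex gives [ɖ] — the voiced retroflex stop.

[ɲiʐɖɔ]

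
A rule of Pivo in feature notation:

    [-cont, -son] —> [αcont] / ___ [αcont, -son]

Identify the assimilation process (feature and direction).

regressive manner assimilation

The shared variable α links the value of [cont] on the target to that of the neighbouring obstruent. [cont] distinguishes stops from fricatives — a manner-of-articulation feature — so this is manner assimilation.
The conditioning segment sits to the right of the focus bar, meaning the trigger follows the segment that changes — regressive assimilation.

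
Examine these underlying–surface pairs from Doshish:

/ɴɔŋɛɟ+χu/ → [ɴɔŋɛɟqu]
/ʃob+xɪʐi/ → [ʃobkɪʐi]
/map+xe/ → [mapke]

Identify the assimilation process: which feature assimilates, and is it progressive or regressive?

progressive manner assimilation

The segment that alternates is /χ/, which surfaces as [q] when adjacent to /ɟ/.
The change fricative → stop matches the manner of the preceding /ɟ/, identifying this as manner assimilation.
Place and voice are unchanged, so the assimilation is partial, not total.
The other alternating forms pattern the same way: /x/ → [k] after /b/ (fricative → stop, matching a stop); /x/ → [k] after /p/ (fricative → stop, matching a stop) — only manner changes, and always toward the preceding segment.
Since the segment that changes follows the conditioning segment, the assimilation is progressive.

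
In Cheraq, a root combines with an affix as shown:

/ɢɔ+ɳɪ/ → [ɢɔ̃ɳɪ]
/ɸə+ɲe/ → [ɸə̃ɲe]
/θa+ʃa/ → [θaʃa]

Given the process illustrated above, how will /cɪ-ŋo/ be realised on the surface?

[cɪ̃ŋo]

The data show regressive nasality assimilation (vowel nasalisation): /ɔ/ → [ɔ̃] before /ɳ/; /ə/ → [ə̃] before /ɲ/ — a vowel is nasalised by an immediately following nasal consonant.
No change occurs in [θaʃa] because the vowel at the boundary is adjacent to an oral consonant, not a nasal (/a/ next to /ʃ/).
The vowel /ɪ/ is adjacent to the following nasal /ŋ/, so it acquires [+nasal] and surfaces as [ɪ̃].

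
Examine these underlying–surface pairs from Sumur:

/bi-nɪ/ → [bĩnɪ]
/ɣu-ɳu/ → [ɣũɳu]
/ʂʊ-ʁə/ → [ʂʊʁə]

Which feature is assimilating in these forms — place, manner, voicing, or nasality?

The vowel /i/ surfaces as nasalised [ĩ] next to the following nasal /n/ — it has acquired the [+nasal] feature of its neighbour.
The other form shows the same pattern: /u/ → [ũ] before /ɳ/ — each time a vowel is nasalised next to a following nasal.
No change occurs in [ʂʊʁə] because the vowel at the boundary is adjacent to an oral consonant, not a nasal (/ʊ/ next to /ʁ/).

nasality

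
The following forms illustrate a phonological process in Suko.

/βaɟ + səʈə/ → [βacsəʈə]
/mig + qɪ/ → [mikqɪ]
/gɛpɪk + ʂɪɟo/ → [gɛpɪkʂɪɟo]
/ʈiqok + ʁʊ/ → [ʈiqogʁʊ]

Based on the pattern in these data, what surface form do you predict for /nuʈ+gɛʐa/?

The data show regressive voicing assimilation: /ɟ/ → [c] before /s/; /g/ → [k] before /q/; /k/ → [g] before /ʁ/. In each pair only voicing changes, matching the following consonant, while place and manner stay constant.
Nothing changes in [gɛpɪkʂɪɟo]: there the adjacent consonants already agree in voicing (/k/ and /ʂ/ are both voiceless), so this form is consistent with the same rule.
The rule targets /ʈ/ (voiceless retroflex stop), which sits before the trigger /g/ (voiced).
A voiced retroflex stop is [ɖ], so the surface segment is [ɖ].

[nuɖgɛʐa]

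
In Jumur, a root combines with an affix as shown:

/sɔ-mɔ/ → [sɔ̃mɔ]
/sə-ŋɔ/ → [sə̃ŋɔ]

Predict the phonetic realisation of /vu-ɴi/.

The data show regressive nasality assimilation (vowel nasalisation): /ɔ/ → [ɔ̃] before /m/; /ə/ → [ə̃] before /ŋ/ — a vowel is nasalised by an immediately following nasal consonant.
/u/ sits next to the nasal /ɴ/ and is therefore nasalised to [ũ].

[vũɴi]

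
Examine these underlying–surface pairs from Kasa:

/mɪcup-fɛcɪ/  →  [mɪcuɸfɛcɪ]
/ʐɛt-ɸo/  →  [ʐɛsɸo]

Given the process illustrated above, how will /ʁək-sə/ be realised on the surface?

The data show regressive manner assimilation: /p/ → [ɸ] before /f/; /t/ → [s] before /ɸ/. In each pair only manner changes, matching the following consonant, while place and voice stay constant.
The rule targets /k/ (voiceless velar stop), which sits before the trigger /s/ (fricative).
Changing only its manner to fricative gives [x] — the voiceless velar fricative.

[ʁəxsə]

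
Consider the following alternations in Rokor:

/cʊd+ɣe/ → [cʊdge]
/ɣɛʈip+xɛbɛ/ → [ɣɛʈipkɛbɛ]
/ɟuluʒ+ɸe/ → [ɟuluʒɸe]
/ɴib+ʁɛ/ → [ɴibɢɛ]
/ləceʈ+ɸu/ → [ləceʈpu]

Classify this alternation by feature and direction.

progressive manner assimilation

Underlying /ɣ/ is realised as [g] next to /d/; /d/ itself does not change.
The change fricative → stop matches the manner of the preceding /d/, identifying this as manner assimilation.
Place and voice are unchanged, so the assimilation is partial, not total.
Checking the remaining alternations: /x/ → [k] after /p/ (fricative → stop, matching a stop); /ʁ/ → [ɢ] after /b/ (fricative → stop, matching a stop); /ɸ/ → [p] after /ʈ/ (fricative → stop, matching a stop) — only manner changes, and always toward the preceding segment.
Nothing changes in [ɟuluʒɸe]: there the adjacent consonants already agree in manner (/ɸ/ and /ʒ/ are both fricatives), so this form is consistent with the same rule.
The trigger is the preceding segment, so the direction is progressive (perseverative).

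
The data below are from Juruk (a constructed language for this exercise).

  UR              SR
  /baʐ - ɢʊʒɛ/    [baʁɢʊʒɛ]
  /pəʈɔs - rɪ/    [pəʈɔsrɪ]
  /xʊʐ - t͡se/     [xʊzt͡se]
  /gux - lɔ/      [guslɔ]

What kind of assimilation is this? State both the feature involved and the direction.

regressive place assimilation

Underlying /ʐ/ is realised as [ʁ] next to /ɢ/; /ɢ/ itself does not change.
/ʐ/ is retroflex while /ɢ/ is uvular; the output [ʁ] is uvular, matching the trigger — so the feature that spreads is place.
Manner and voice are unchanged, so the assimilation is partial, not total.
The same holds elsewhere in the data: /ʐ/ → [z] before /t͡s/ (retroflex → alveolar, matching alveolar); /x/ → [s] before /l/ (velar → alveolar, matching alveolar) — only place changes, and always toward the following segment.
Nothing changes in [pəʈɔsrɪ]: there the adjacent consonants already agree in place (/s/ and /r/ are both alveolar), so this form is consistent with the same rule.
The trigger is the following segment, so the direction is regressive (anticipatory).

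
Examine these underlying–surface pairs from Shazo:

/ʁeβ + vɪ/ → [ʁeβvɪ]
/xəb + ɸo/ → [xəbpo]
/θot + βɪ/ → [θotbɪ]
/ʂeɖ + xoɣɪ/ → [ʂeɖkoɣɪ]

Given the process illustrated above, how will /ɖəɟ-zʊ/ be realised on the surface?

[ɖəɟdʊ]

The data show progressive manner assimilation: /ɸ/ → [p] after /b/; /β/ → [b] after /t/; /x/ → [k] after /ɖ/. In each pair only manner changes, matching the preceding consonant, while place and voice stay constant.
Nothing changes in [ʁeβvɪ]: there the adjacent consonants already agree in manner (/v/ and /β/ are both fricatives), so this form is consistent with the same rule.
/z/ is a voiced alveolar fricative. The preceding trigger /ɟ/ is a stop, so /z/ must become a stop as well.
Changing only its manner to stop gives [d] — the voiced alveolar stop.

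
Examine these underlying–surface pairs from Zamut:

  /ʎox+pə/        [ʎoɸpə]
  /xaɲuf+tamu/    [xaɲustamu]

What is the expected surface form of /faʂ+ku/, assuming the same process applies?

The data show regressive place assimilation: /x/ → [ɸ] before /p/; /f/ → [s] before /t/. In each pair only place changes, matching the following consonant, while manner and voice stay constant.
The rule targets /ʂ/ (voiceless retroflex fricative), which sits before the trigger /k/ (velar).
Changing only its place to velar gives [x] — the voiceless velar fricative.

[faxku]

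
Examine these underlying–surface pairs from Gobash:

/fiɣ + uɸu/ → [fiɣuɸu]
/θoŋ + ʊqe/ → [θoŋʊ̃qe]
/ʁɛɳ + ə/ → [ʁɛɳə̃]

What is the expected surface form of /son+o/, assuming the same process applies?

The data show progressive nasality assimilation (vowel nasalisation): /ʊ/ → [ʊ̃] after /ŋ/; /ə/ → [ə̃] after /ɳ/ — a vowel is nasalised by an immediately preceding nasal consonant.
No change occurs in [fiɣuɸu] because the vowel at the boundary is adjacent to an oral consonant, not a nasal (/u/ next to /ɣ/).
/o/ sits next to the nasal /n/ and is therefore nasalised to [õ].

[sonõ]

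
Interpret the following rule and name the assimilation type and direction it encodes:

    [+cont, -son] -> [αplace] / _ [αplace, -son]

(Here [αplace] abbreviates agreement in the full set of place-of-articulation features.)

regressive place assimilation

The rule copies the place features (abbreviated [place]) from the environment onto the target, so the assimilating feature is place.
The conditioning segment sits to the right of the focus bar, meaning the trigger follows the segment that changes — regressive assimilation.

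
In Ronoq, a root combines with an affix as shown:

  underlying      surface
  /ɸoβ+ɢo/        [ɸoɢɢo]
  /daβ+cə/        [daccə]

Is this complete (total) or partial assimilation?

Underlying /β/ is realised as [ɢ] next to /ɢ/; /ɢ/ itself does not change.
The output [ɢ] is identical to the trigger /ɢ/ — every feature (place, manner, voicing) has been copied — so this is total assimilation.
The other form behaves the same way: /β/ → [c] before /c/ — in each case the output is a copy of the following consonant.

total assimilation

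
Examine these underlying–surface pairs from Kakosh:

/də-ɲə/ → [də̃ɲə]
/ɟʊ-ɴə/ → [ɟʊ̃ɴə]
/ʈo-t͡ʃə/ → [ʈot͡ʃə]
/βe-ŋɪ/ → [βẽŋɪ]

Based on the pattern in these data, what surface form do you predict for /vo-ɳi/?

The data show regressive nasality assimilation (vowel nasalisation): /ə/ → [ə̃] before /ɲ/; /ʊ/ → [ʊ̃] before /ɴ/; /e/ → [ẽ] before /ŋ/ — a vowel is nasalised by an immediately following nasal consonant.
No change occurs in [ʈot͡ʃə] because the vowel at the boundary is adjacent to an oral consonant, not a nasal (/o/ next to /t͡ʃ/).
The vowel /o/ is adjacent to the following nasal /ɳ/, so it acquires [+nasal] and surfaces as [õ].

[võɳi]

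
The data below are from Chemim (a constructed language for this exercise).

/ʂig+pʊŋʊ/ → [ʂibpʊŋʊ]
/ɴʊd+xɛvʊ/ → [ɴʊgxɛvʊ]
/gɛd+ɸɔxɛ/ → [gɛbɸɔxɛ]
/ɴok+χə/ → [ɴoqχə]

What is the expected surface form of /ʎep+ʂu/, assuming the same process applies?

[ʎeʈʂu]

The data show regressive place assimilation: /g/ → [b] before /p/; /d/ → [g] before /x/; /d/ → [b] before /ɸ/; /k/ → [q] before /χ/. In each pair only place changes, matching the following consonant, while manner and voice stay constant.
The rule targets /p/ (voiceless bilabial stop), which sits before the trigger /ʂ/ (retroflex).
The voiceless retroflex stop is [ʈ], so /p/ → [ʈ].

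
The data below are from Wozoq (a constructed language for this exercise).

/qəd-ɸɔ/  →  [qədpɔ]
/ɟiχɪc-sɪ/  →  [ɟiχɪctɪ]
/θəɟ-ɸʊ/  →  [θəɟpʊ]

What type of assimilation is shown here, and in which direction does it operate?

progressive manner assimilation

Underlying /ɸ/ is realised as [p] next to /d/; /d/ itself does not change.
/ɸ/ is a fricative while /d/ is a stop; the output [p] is a stop, matching the trigger — so the feature that spreads is manner.
Place and voice are unchanged, so the assimilation is partial, not total.
Checking the remaining alternations: /s/ → [t] after /c/ (fricative → stop, matching a stop); /ɸ/ → [p] after /ɟ/ (fricative → stop, matching a stop) — only manner changes, and always toward the preceding segment.
The trigger is the preceding segment, so the direction is progressive (perseverative).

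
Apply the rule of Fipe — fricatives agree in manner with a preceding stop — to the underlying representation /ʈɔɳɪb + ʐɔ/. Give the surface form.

The rule targets /ʐ/ (voiced retroflex fricative), which sits after the trigger /b/ (stop).
Changing only its manner to stop gives [ɖ] — the voiced retroflex stop.

[ʈɔɳɪbɖɔ]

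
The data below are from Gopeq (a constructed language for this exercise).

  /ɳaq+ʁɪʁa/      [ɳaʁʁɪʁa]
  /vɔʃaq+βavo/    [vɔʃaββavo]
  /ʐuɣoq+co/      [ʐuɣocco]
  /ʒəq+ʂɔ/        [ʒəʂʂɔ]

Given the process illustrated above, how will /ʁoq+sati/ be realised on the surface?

The data show regressive total assimilation (/q/ → [ʁ] before /ʁ/; /q/ → [β] before /β/; /q/ → [c] before /c/; /q/ → [ʂ] before /ʂ/): in every case the target segment becomes identical to its following neighbour, copying more than a single feature.
/q/ is the segment targeted by the rule; it sits immediately before /s/, so it assimilates completely and surfaces as [s].

[ʁossati]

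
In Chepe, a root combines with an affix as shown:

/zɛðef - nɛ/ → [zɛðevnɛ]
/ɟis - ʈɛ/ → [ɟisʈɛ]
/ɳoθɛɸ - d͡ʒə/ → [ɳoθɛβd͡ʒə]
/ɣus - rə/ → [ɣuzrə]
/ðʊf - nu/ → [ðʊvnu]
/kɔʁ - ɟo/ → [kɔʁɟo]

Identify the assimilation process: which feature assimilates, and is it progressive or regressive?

Underlying /f/ is realised as [v] next to /n/; /n/ itself does not change.
/f/ is voiceless while /n/ is voiced; the output [v] is voiced, matching the trigger — so the feature that spreads is voicing.
Place and manner are unchanged, so the assimilation is partial, not total.
The other alternating forms pattern the same way: /ɸ/ → [β] before /d͡ʒ/ (voiceless → voiced, matching voiced); /s/ → [z] before /r/ (voiceless → voiced, matching voiced) — only voicing changes, and always toward the following segment.
No alternation appears in [ɟisʈɛ], [kɔʁɟo]: there the adjacent consonants already agree in voicing (/s/ and /ʈ/ are both voiceless; /ʁ/ and /ɟ/ are both voiced), so these forms are consistent with the same rule.
Since the segment that changes precedes the conditioning segment, the assimilation is regressive.

regressive voicing assimilation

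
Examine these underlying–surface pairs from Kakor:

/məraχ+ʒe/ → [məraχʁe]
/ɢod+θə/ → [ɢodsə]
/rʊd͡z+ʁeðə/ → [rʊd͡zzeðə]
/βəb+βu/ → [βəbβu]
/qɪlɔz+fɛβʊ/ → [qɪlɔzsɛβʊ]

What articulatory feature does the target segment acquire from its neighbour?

place

The segment that alternates is /ʒ/, which surfaces as [ʁ] when adjacent to /χ/.
/ʒ/ is postalveolar while /χ/ is uvular; the output [ʁ] is uvular, matching the trigger — so the feature that spreads is place.
The same holds elsewhere in the data: /θ/ → [s] after /d/ (dental → alveolar, matching alveolar); /ʁ/ → [z] after /d͡z/ (uvular → alveolar, matching alveolar); /f/ → [s] after /z/ (labiodental → alveolar, matching alveolar) — only place changes, and always toward the preceding segment.
Nothing changes in [βəbβu]: there the adjacent consonants already agree in place (/β/ and /b/ are both bilabial), so this form is consistent with the same rule.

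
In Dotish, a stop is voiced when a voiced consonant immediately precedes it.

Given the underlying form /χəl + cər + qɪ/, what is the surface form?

The rule targets /c/ (voiceless palatal stop), which sits after the trigger /l/ (voiced).
Changing only its voicing to voiced gives [ɟ] — the voiced palatal stop.
At the second juncture, /q/ likewise becomes [ɢ] adjacent to /r/.

[χəlɟərɢɪ]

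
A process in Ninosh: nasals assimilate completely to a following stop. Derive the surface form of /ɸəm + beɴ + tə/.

/m/ is the segment targeted by the rule; it sits immediately before /b/, so it assimilates completely and surfaces as [b].
The same rule applies at the second boundary: /ɴ/ → [t] next to /t/.

[ɸəbbettə]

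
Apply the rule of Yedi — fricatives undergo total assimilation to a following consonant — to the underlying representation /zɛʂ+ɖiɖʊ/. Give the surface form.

/ʂ/ is the segment targeted by the rule; it sits immediately before /ɖ/, so it assimilates completely and surfaces as [ɖ].

[zɛɖɖiɖʊ]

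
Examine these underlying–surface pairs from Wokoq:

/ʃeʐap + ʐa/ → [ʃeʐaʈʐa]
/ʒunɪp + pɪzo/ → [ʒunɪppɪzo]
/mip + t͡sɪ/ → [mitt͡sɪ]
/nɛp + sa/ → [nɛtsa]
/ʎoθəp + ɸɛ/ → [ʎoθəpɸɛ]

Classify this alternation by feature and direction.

Comparing underlying and surface forms, /p/ → [ʈ] is the alternation; the neighbouring /ʐ/ is constant.
The change bilabial → retroflex matches the place of the following /ʐ/, identifying this as place assimilation.
Manner and voice are unchanged, so the assimilation is partial, not total.
The same holds elsewhere in the data: /p/ → [t] before /t͡s/ (bilabial → alveolar, matching alveolar); /p/ → [t] before /s/ (bilabial → alveolar, matching alveolar) — only place changes, and always toward the following segment.
Nothing changes in [ʒunɪppɪzo], [ʎoθəpɸɛ]: there the adjacent consonants already agree in place (/p/ and /p/ are both bilabial; /p/ and /ɸ/ are both bilabial), so these forms are consistent with the same rule.
Since the segment that changes precedes the conditioning segment, the assimilation is regressive.

regressive place assimilation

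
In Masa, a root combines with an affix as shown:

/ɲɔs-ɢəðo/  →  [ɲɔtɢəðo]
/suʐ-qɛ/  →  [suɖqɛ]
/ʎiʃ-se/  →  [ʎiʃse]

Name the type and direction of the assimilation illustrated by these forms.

Comparing underlying and surface forms, /s/ → [t] is the alternation; the neighbouring /ɢ/ is constant.
The change fricative → stop matches the manner of the following /ɢ/, identifying this as manner assimilation.
Place and voice are unchanged, so the assimilation is partial, not total.
Checking the remaining alternation: /ʐ/ → [ɖ] before /q/ (fricative → stop, matching a stop) — only manner changes, and always toward the following segment.
No alternation appears in [ʎiʃse]: there the adjacent consonants already agree in manner (/ʃ/ and /s/ are both fricatives), so this form is consistent with the same rule.
The trigger is the following segment, so the direction is regressive (anticipatory).

regressive manner assimilation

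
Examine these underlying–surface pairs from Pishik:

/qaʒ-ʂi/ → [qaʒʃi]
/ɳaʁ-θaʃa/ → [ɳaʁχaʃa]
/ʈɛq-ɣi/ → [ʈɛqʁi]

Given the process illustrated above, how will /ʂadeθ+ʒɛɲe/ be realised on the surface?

[ʂadeθðɛɲe]

The data show progressive place assimilation: /ʂ/ → [ʃ] after /ʒ/; /θ/ → [χ] after /ʁ/; /ɣ/ → [ʁ] after /q/. In each pair only place changes, matching the preceding consonant, while manner and voice stay constant.
The rule targets /ʒ/ (voiced postalveolar fricative), which sits after the trigger /θ/ (dental).
A voiced dental fricative is [ð], so the surface segment is [ð].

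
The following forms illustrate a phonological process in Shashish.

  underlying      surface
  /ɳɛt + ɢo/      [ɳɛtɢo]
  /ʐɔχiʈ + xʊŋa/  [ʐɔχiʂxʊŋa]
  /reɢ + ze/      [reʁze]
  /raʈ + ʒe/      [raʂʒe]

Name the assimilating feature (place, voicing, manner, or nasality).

Underlying /ʈ/ is realised as [ʂ] next to /x/; /x/ itself does not change.
The change stop → fricative matches the manner of the following /x/, identifying this as manner assimilation.
The same holds elsewhere in the data: /ɢ/ → [ʁ] before /z/ (stop → fricative, matching a fricative); /ʈ/ → [ʂ] before /ʒ/ (stop → fricative, matching a fricative) — only manner changes, and always toward the following segment.
No alternation appears in [ɳɛtɢo]: there the adjacent consonants already agree in manner (/t/ and /ɢ/ are both stops), so this form is consistent with the same rule.

manner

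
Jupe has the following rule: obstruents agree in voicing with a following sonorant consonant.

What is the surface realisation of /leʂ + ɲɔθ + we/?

The rule targets /ʂ/ (voiceless retroflex fricative), which sits before the trigger /ɲ/ (voiced).
Changing only its voicing to voiced gives [ʐ] — the voiced retroflex fricative.
The same rule applies at the second boundary: /θ/ → [ð] next to /w/.

[leʐɲɔðwe]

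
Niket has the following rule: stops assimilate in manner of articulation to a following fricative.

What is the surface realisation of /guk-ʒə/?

/k/ is a voiceless velar stop. The following trigger /ʒ/ is a fricative, so /k/ must become a fricative as well.
A voiceless velar fricative is [x], so the surface segment is [x].

[guxʒə]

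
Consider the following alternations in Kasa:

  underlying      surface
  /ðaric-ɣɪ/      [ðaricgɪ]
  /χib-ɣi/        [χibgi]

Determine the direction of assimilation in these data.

progressive

Underlying /ɣ/ is realised as [g] next to /c/; /c/ itself does not change.
/ɣ/ is a fricative while /c/ is a stop; the output [g] is a stop, matching the trigger — so the feature that spreads is manner.
The same holds elsewhere in the data: /ɣ/ → [g] after /b/ (fricative → stop, matching a stop) — only manner changes, and always toward the preceding segment.
The trigger is the preceding segment, so the direction is progressive (perseverative).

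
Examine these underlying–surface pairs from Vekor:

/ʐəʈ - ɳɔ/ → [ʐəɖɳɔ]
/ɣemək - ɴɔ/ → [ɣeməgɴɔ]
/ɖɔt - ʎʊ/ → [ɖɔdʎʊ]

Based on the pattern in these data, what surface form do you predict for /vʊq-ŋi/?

[vʊɢŋi]

The data show regressive voicing assimilation: /ʈ/ → [ɖ] before /ɳ/; /k/ → [g] before /ɴ/; /t/ → [d] before /ʎ/. In each pair only voicing changes, matching the following consonant, while place and manner stay constant.
The rule targets /q/ (voiceless uvular stop), which sits before the trigger /ŋ/ (voiced).
The voiced uvular stop is [ɢ], so /q/ → [ɢ].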